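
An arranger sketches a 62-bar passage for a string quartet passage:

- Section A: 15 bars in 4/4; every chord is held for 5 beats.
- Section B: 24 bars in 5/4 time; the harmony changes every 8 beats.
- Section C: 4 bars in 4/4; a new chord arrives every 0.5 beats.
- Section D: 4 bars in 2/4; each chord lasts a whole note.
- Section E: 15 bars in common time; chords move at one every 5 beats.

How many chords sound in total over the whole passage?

73 chords

A: 15·4 = 60 beats, 60/5 = 12 chords.
B: 24·5 = 120 beats, 120/8 = 15 chords.
C: 4·4 = 16 beats, 16/0.5 = 32 chords.
D: 4·2 = 8 beats, 8/4 = 2 chords.
E: 15·4 = 60 beats, 60/5 = 12 chords.
Total: 12 + 15 + 32 + 2 + 12 = 73.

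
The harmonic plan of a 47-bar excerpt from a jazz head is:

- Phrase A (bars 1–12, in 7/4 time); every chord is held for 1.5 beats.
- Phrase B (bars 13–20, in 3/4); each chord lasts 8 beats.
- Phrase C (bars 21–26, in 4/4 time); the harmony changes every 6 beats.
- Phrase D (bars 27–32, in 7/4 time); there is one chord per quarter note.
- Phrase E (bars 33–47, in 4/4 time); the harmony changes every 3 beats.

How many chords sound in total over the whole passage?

A: 12·7 = 84 beats, 84/1.5 = 56 chords.
B: 8·3 = 24 beats, 24/8 = 3 chords.
C: 6·4 = 24 beats, 24/6 = 4 chords.
D: 6·7 = 42 beats, 42/1 = 42 chords.
E: 15·4 = 60 beats, 60/3 = 20 chords.
Total: 56 + 3 + 4 + 42 + 20 = 125.

125 chords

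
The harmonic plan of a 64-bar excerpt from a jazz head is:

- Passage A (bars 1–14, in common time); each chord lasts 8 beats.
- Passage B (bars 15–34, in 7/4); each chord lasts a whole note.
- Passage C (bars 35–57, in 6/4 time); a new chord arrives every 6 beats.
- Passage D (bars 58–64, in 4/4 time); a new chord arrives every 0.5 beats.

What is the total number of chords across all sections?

A: 14·4 = 56 beats, 56/8 = 7 chords.
B: 20·7 = 140 beats, 140/4 = 35 chords.
C: 23·6 = 138 beats, 138/6 = 23 chords.
D: 7·4 = 28 beats, 28/0.5 = 56 chords.
Total: 7 + 35 + 23 + 56 = 121.

121 chords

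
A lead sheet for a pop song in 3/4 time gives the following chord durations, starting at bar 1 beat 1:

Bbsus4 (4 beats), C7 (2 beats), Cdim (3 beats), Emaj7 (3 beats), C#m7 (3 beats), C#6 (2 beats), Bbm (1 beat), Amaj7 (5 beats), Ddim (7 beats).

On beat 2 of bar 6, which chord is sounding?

C#6

Beat 2 of bar 6 is beat (6−1)×3 + 2 = 17 overall.
Running totals: Bbsus4 ends at 4, C7 ends at 6, Cdim ends at 9, Emaj7 ends at 12, C#m7 ends at 15, C#6 ends at 17.
Beat 17 falls within C#6.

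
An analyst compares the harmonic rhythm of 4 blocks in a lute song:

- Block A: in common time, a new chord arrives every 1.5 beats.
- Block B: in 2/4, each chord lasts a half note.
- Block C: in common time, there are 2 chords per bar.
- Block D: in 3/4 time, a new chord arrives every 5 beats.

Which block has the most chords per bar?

A: each chord is 1.5 beats in 4/4, so 8/3 per bar.
B: each chord is 2 beats in 2/4, so 1 per bar.
C: each chord is 2 beats in 4/4, so 2 per bar.
D: each chord is 5 beats in 3/4, so 0.6 per bar.
Fastest is A at 8/3 chords/bar.

Block A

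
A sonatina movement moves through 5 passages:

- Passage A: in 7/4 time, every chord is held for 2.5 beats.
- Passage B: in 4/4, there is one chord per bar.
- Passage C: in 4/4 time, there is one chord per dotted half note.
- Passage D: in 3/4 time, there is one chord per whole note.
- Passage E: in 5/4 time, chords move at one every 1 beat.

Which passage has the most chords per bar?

A: 7 beats/bar ÷ 2.5 beats/chord = 2.8 chords/bar.
B: 4 beats/bar ÷ 4 beats/chord = 1 chord/bar.
C: 4 beats/bar ÷ 3 beats/chord = 4/3 chords/bar.
D: 3 beats/bar ÷ 4 beats/chord = 0.75 chords/bar.
E: 5 beats/bar ÷ 1 beat/chord = 5 chords/bar.
Fastest is E at 5 chords/bar.

Passage E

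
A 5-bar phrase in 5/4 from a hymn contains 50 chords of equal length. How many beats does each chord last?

0.5 beats

5 bars × 5 beats/bar = 25 beats total.
25 beats ÷ 50 chords = 0.5 beats per chord.
(That is an eighth note.)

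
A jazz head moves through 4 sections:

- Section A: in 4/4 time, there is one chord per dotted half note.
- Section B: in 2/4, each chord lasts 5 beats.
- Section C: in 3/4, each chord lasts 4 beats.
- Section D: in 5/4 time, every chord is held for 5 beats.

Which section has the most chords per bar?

Section A

A: 4/3 = 4/3 chords/bar.
B: 2/5 = 0.4 chords/bar.
C: 3/4 = 0.75 chords/bar.
D: 5/5 = 1 chord/bar.
Fastest is A at 4/3 chords/bar.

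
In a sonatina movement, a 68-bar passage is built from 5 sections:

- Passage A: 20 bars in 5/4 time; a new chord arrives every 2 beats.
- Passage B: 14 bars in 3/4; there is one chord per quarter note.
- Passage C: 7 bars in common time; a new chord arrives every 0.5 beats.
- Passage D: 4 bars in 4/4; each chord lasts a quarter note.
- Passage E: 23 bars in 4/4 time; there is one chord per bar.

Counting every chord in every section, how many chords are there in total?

A has 100 beats and chords last 2 each, so 50 chords.
B has 42 beats and chords last 1 each, so 42 chords.
C has 28 beats and chords last 0.5 each, so 56 chords.
D has 16 beats and chords last 1 each, so 16 chords.
E has 92 beats and chords last 4 each, so 23 chords.
Total: 50 + 42 + 56 + 16 + 23 = 187.

187 chords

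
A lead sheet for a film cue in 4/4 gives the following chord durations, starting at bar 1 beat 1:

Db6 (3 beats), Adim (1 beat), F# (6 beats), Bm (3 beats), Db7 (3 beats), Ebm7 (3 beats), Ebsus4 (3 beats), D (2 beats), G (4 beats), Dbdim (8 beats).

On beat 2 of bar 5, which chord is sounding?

Ebm7

Beat 2 of bar 5 is beat (5−1)×4 + 2 = 18 overall.
Running totals: Db6 ends at 3, Adim ends at 4, F# ends at 10, Bm ends at 13, Db7 ends at 16, Ebm7 ends at 19.
Beat 18 falls within Ebm7.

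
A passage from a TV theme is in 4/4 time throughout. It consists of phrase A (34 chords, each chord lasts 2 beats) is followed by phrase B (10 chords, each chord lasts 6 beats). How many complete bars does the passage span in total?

32 bars

A: 34 × 2 = 68 beats = 17 bars.
B: 10 × 6 = 60 beats = 15 bars.
Total: 17 + 15 = 32 bars.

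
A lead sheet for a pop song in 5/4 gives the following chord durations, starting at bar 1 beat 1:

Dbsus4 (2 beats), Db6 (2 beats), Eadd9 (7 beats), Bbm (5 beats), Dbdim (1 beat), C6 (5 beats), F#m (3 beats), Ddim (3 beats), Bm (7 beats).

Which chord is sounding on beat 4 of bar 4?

Beat 4 of bar 4 is beat (4−1)×5 + 4 = 19 overall.
Running totals: Dbsus4 ends at 2, Db6 ends at 4, Eadd9 ends at 11, Bbm ends at 16, Dbdim ends at 17, C6 ends at 22.
Beat 19 falls within C6.

C6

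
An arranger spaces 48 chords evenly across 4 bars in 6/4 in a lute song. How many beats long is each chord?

0.5 beats

4 bars × 6 beats/bar = 24 beats total.
24 beats ÷ 48 chords = 0.5 beats per chord.
(That is an eighth note.)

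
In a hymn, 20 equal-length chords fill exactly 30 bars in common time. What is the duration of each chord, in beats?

6 beats

30 bars × 4 beats/bar = 120 beats total.
120 beats ÷ 20 chords = 6 beats per chord.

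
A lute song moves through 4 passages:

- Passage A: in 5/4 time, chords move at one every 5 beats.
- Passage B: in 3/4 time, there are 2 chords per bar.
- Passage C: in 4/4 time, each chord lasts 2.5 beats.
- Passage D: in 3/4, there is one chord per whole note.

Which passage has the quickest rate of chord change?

Passage B

A: each chord is 5 beats in 5/4, so 1 per bar.
B: each chord is 1.5 beats in 3/4, so 2 per bar.
C: each chord is 2.5 beats in 4/4, so 1.6 per bar.
D: each chord is 4 beats in 3/4, so 0.75 per bar.
Fastest is B at 2 chords/bar.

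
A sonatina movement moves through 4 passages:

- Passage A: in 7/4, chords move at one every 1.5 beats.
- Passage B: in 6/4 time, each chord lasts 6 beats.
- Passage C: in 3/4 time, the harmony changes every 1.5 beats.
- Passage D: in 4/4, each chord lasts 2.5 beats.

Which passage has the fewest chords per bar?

A: 7 beats/bar ÷ 1.5 beats/chord = 14/3 chords/bar.
B: 6 beats/bar ÷ 6 beats/chord = 1 chord/bar.
C: 3 beats/bar ÷ 1.5 beats/chord = 2 chords/bar.
D: 4 beats/bar ÷ 2.5 beats/chord = 1.6 chords/bar.
Slowest is B at 1 chords/bar.

Passage B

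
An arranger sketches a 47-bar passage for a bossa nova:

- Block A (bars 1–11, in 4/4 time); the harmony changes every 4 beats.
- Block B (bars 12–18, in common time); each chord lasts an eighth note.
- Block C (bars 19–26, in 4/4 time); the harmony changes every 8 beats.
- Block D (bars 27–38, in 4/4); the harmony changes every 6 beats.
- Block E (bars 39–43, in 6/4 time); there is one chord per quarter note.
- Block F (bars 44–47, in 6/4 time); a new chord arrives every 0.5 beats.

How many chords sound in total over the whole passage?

A: 11 bars × 4 beats = 44 beats; 4 beats/chord → 11 chords.
B: 7 bars × 4 beats = 28 beats; 0.5 beats/chord → 56 chords.
C: 8 bars × 4 beats = 32 beats; 8 beats/chord → 4 chords.
D: 12 bars × 4 beats = 48 beats; 6 beats/chord → 8 chords.
E: 5 bars × 6 beats = 30 beats; 1 beat/chord → 30 chords.
F: 4 bars × 6 beats = 24 beats; 0.5 beats/chord → 48 chords.
Total: 11 + 56 + 4 + 8 + 30 + 48 = 157.

157 chords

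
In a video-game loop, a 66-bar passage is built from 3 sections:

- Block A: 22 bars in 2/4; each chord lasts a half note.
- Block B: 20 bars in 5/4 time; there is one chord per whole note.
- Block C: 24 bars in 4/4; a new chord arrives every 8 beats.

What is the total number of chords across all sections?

A: 22 bars × 2 beats = 44 beats; 2 beats/chord → 22 chords.
B: 20 bars × 5 beats = 100 beats; 4 beats/chord → 25 chords.
C: 24 bars × 4 beats = 96 beats; 8 beats/chord → 12 chords.
Total: 22 + 25 + 12 = 59.

59 chords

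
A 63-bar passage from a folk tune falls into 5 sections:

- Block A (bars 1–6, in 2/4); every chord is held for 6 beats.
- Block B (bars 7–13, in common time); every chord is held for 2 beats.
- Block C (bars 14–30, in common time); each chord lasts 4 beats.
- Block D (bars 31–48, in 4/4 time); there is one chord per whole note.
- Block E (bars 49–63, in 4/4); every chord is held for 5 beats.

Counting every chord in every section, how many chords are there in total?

63 chords

A: 6 bars × 2 beats = 12 beats; 6 beats/chord → 2 chords.
B: 7 bars × 4 beats = 28 beats; 2 beats/chord → 14 chords.
C: 17 bars × 4 beats = 68 beats; 4 beats/chord → 17 chords.
D: 18 bars × 4 beats = 72 beats; 4 beats/chord → 18 chords.
E: 15 bars × 4 beats = 60 beats; 5 beats/chord → 12 chords.
Total: 2 + 14 + 17 + 18 + 12 = 63.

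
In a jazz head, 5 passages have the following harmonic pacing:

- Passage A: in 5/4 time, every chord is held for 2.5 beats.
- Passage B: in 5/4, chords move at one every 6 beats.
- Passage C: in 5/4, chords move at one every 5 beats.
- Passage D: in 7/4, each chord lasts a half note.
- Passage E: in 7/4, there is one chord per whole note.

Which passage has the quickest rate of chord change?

Passage D

A: 5 beats/bar ÷ 2.5 beats/chord = 2 chords/bar.
B: 5 beats/bar ÷ 6 beats/chord = 5/6 chords/bar.
C: 5 beats/bar ÷ 5 beats/chord = 1 chord/bar.
D: 7 beats/bar ÷ 2 beats/chord = 3.5 chords/bar.
E: 7 beats/bar ÷ 4 beats/chord = 1.75 chords/bar.
Fastest is D at 3.5 chords/bar.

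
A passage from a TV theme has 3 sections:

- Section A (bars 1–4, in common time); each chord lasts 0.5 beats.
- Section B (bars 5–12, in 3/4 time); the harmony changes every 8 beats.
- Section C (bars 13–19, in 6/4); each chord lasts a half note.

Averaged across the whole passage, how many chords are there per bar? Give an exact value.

A: 4 × 4 = 16 beats ÷ 0.5 = 32 chords.
B: 8 × 3 = 24 beats ÷ 8 = 3 chords.
C: 7 × 6 = 42 beats ÷ 2 = 21 chords.
Overall: 56 chords over 19 bars → 56/19 = 56/19 chords per bar.

56/19 chords per bar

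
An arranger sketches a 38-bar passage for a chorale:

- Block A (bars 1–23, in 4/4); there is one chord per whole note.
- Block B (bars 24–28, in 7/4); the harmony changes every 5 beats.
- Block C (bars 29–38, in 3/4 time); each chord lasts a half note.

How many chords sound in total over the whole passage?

45 chords

A: 23 bars × 4 beats = 92 beats; 4 beats/chord → 23 chords.
B: 5 bars × 7 beats = 35 beats; 5 beats/chord → 7 chords.
C: 10 bars × 3 beats = 30 beats; 2 beats/chord → 15 chords.
Total: 23 + 7 + 15 = 45.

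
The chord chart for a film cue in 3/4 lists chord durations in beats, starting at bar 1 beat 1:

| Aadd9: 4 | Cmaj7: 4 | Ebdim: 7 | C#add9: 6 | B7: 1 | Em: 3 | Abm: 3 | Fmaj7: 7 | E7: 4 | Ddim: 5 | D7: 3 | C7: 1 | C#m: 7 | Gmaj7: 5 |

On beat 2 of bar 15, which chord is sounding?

Beat 2 of bar 15 is beat (15−1)×3 + 2 = 44 overall.
Running totals: Aadd9 ends at 4, Cmaj7 ends at 8, Ebdim ends at 15, C#add9 ends at 21, B7 ends at 22, Em ends at 25, Abm ends at 28, Fmaj7 ends at 35, E7 ends at 39, Ddim ends at 44.
Beat 44 falls within Ddim.

Ddim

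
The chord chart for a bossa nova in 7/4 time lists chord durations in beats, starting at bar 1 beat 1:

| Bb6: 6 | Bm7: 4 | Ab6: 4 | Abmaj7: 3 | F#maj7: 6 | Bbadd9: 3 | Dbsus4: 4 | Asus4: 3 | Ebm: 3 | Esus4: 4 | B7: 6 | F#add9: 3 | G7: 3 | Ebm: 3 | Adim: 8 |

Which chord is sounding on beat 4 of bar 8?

Beat 4 of bar 8 is beat (8−1)×7 + 4 = 53 overall.
Running totals: Bb6 ends at 6, Bm7 ends at 10, Ab6 ends at 14, Abmaj7 ends at 17, F#maj7 ends at 23, Bbadd9 ends at 26, Dbsus4 ends at 30, Asus4 ends at 33, Ebm ends at 36, Esus4 ends at 40, B7 ends at 46, F#add9 ends at 49, G7 ends at 52, Ebm ends at 55.
Beat 53 falls within Ebm.

Ebm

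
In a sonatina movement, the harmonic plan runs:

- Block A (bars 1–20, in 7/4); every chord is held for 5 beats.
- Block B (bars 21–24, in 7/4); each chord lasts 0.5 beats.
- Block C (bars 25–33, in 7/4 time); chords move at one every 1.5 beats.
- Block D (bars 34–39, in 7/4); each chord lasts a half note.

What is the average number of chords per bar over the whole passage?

A: 20 × 7 = 140 beats ÷ 5 = 28 chords.
B: 4 × 7 = 28 beats ÷ 0.5 = 56 chords.
C: 9 × 7 = 63 beats ÷ 1.5 = 42 chords.
D: 6 × 7 = 42 beats ÷ 2 = 21 chords.
Overall: 147 chords over 39 bars → 147/39 = 49/13 chords per bar.

49/13 chords per bar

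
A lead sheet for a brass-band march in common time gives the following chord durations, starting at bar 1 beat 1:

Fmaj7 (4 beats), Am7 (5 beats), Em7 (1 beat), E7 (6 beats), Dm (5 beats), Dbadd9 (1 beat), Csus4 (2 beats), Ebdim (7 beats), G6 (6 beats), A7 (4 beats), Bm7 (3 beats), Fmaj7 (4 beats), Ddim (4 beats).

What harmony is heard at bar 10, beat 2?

A7

Beat 2 of bar 10 is beat (10−1)×4 + 2 = 38 overall.
Running totals: Fmaj7 ends at 4, Am7 ends at 9, Em7 ends at 10, E7 ends at 16, Dm ends at 21, Dbadd9 ends at 22, Csus4 ends at 24, Ebdim ends at 31, G6 ends at 37, A7 ends at 41.
Beat 38 falls within A7.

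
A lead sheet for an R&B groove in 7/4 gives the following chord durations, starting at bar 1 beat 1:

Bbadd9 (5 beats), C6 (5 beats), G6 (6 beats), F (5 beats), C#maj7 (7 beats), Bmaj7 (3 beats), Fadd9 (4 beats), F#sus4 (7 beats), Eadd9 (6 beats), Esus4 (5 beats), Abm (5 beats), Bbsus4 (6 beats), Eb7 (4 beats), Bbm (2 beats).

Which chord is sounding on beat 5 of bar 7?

Eadd9

Beat 5 of bar 7 is beat (7−1)×7 + 5 = 47 overall.
Running totals: Bbadd9 ends at 5, C6 ends at 10, G6 ends at 16, F ends at 21, C#maj7 ends at 28, Bmaj7 ends at 31, Fadd9 ends at 35, F#sus4 ends at 42, Eadd9 ends at 48.
Beat 47 falls within Eadd9.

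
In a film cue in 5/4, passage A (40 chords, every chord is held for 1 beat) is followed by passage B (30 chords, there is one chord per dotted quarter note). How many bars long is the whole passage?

A: 40 × 1 = 40 beats = 8 bars.
B: 30 × 1.5 = 45 beats = 9 bars.
Total: 8 + 9 = 17 bars.

17 bars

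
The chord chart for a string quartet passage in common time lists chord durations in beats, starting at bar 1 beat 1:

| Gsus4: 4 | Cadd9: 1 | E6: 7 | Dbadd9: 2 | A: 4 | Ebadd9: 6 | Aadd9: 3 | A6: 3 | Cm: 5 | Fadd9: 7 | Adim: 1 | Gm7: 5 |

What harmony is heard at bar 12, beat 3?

Gm7

Beat 3 of bar 12 is beat (12−1)×4 + 3 = 47 overall.
Running totals: Gsus4 ends at 4, Cadd9 ends at 5, E6 ends at 12, Dbadd9 ends at 14, A ends at 18, Ebadd9 ends at 24, Aadd9 ends at 27, A6 ends at 30, Cm ends at 35, Fadd9 ends at 42, Adim ends at 43, Gm7 ends at 48.
Beat 47 falls within Gm7.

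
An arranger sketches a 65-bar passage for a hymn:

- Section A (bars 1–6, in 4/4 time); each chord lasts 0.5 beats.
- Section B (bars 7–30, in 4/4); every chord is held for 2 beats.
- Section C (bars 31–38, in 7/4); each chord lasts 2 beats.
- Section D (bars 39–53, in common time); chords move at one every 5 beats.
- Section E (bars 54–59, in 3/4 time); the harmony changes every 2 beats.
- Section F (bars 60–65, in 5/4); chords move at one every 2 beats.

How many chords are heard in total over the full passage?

160 chords

A: 6 bars × 4 beats = 24 beats; 0.5 beats/chord → 48 chords.
B: 24 bars × 4 beats = 96 beats; 2 beats/chord → 48 chords.
C: 8 bars × 7 beats = 56 beats; 2 beats/chord → 28 chords.
D: 15 bars × 4 beats = 60 beats; 5 beats/chord → 12 chords.
E: 6 bars × 3 beats = 18 beats; 2 beats/chord → 9 chords.
F: 6 bars × 5 beats = 30 beats; 2 beats/chord → 15 chords.
Total: 48 + 48 + 28 + 12 + 9 + 15 = 160.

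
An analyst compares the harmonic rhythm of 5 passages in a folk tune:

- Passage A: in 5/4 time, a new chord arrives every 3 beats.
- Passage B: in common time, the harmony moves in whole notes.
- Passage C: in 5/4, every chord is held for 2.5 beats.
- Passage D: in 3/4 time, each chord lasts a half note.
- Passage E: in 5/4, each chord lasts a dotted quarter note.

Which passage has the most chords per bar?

A: 5 beats/bar ÷ 3 beats/chord = 5/3 chords/bar.
B: 4 beats/bar ÷ 4 beats/chord = 1 chord/bar.
C: 5 beats/bar ÷ 2.5 beats/chord = 2 chords/bar.
D: 3 beats/bar ÷ 2 beats/chord = 1.5 chords/bar.
E: 5 beats/bar ÷ 1.5 beats/chord = 10/3 chords/bar.
Fastest is E at 10/3 chords/bar.

Passage E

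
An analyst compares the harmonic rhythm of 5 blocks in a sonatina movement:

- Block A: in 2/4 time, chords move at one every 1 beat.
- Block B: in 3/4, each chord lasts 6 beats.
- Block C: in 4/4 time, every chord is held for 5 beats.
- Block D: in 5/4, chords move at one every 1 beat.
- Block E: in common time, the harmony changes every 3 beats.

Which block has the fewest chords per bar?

Block B

A: each chord is 1 beat in 2/4, so 2 per bar.
B: each chord is 6 beats in 3/4, so 0.5 per bar.
C: each chord is 5 beats in 4/4, so 0.8 per bar.
D: each chord is 1 beat in 5/4, so 5 per bar.
E: each chord is 3 beats in 4/4, so 4/3 per bar.
Slowest is B at 0.5 chords/bar.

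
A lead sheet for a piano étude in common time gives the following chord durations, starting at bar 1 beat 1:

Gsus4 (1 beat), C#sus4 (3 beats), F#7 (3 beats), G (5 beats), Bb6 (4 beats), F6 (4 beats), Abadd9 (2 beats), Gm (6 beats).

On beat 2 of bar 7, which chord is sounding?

Gm

Beat 2 of bar 7 is beat (7−1)×4 + 2 = 26 overall.
Running totals: Gsus4 ends at 1, C#sus4 ends at 4, F#7 ends at 7, G ends at 12, Bb6 ends at 16, F6 ends at 20, Abadd9 ends at 22, Gm ends at 28.
Beat 26 falls within Gm.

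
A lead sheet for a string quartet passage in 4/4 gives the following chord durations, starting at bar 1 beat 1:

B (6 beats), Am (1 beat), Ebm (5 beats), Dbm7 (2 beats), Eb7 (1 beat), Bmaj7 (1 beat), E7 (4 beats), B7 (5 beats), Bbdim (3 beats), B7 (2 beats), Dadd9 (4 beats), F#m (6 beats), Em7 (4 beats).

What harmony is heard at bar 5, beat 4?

Beat 4 of bar 5 is beat (5−1)×4 + 4 = 20 overall.
Running totals: B ends at 6, Am ends at 7, Ebm ends at 12, Dbm7 ends at 14, Eb7 ends at 15, Bmaj7 ends at 16, E7 ends at 20.
Beat 20 falls within E7.

E7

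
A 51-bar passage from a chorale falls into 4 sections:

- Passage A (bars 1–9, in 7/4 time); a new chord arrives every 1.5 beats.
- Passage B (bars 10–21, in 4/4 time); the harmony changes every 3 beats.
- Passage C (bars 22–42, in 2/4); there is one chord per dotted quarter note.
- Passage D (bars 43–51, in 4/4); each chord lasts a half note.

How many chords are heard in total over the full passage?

A: 9 bars × 7 beats = 63 beats; 1.5 beats/chord → 42 chords.
B: 12 bars × 4 beats = 48 beats; 3 beats/chord → 16 chords.
C: 21 bars × 2 beats = 42 beats; 1.5 beats/chord → 28 chords.
D: 9 bars × 4 beats = 36 beats; 2 beats/chord → 18 chords.
Total: 42 + 16 + 28 + 18 = 104.

104 chords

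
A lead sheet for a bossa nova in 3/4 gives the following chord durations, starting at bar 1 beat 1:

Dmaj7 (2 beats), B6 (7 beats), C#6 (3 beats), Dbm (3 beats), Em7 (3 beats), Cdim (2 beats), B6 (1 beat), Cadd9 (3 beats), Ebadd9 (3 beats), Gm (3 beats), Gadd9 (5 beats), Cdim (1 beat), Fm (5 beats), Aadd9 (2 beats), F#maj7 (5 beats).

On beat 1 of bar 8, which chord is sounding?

Cadd9

Beat 1 of bar 8 is beat (8−1)×3 + 1 = 22 overall.
Running totals: Dmaj7 ends at 2, B6 ends at 9, C#6 ends at 12, Dbm ends at 15, Em7 ends at 18, Cdim ends at 20, B6 ends at 21, Cadd9 ends at 24.
Beat 22 falls within Cadd9.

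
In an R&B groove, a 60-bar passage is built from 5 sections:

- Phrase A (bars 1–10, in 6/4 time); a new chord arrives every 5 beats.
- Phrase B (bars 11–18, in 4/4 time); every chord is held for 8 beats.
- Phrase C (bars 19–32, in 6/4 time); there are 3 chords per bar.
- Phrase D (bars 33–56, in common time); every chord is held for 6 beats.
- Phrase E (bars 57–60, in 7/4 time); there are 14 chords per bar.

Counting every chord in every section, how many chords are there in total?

A: 10 bars × 6 beats = 60 beats; 5 beats/chord → 12 chords.
B: 8 bars × 4 beats = 32 beats; 8 beats/chord → 4 chords.
C: 14 bars × 6 beats = 84 beats; 2 beats/chord → 42 chords.
D: 24 bars × 4 beats = 96 beats; 6 beats/chord → 16 chords.
E: 4 bars × 7 beats = 28 beats; 0.5 beats/chord → 56 chords.
Total: 12 + 4 + 42 + 16 + 56 = 130.

130 chords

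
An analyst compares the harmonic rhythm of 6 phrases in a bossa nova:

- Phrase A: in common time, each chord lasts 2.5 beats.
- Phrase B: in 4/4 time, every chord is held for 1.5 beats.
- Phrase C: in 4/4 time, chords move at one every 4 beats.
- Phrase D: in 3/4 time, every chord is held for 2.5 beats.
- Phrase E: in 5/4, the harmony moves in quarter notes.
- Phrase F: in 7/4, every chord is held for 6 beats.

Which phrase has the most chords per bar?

Phrase E

A: 4 beats/bar ÷ 2.5 beats/chord = 1.6 chords/bar.
B: 4 beats/bar ÷ 1.5 beats/chord = 8/3 chords/bar.
C: 4 beats/bar ÷ 4 beats/chord = 1 chord/bar.
D: 3 beats/bar ÷ 2.5 beats/chord = 1.2 chords/bar.
E: 5 beats/bar ÷ 1 beat/chord = 5 chords/bar.
F: 7 beats/bar ÷ 6 beats/chord = 7/6 chords/bar.
Fastest is E at 5 chords/bar.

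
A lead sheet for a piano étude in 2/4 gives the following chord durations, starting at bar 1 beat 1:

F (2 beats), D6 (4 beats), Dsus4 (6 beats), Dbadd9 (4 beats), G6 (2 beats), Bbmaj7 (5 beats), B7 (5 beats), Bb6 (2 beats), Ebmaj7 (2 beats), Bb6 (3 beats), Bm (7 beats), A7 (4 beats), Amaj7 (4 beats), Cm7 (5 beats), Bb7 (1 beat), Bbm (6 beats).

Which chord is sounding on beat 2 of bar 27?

Beat 2 of bar 27 is beat (27−1)×2 + 2 = 54 overall.
Running totals: F ends at 2, D6 ends at 6, Dsus4 ends at 12, Dbadd9 ends at 16, G6 ends at 18, Bbmaj7 ends at 23, B7 ends at 28, Bb6 ends at 30, Ebmaj7 ends at 32, Bb6 ends at 35, Bm ends at 42, A7 ends at 46, Amaj7 ends at 50, Cm7 ends at 55.
Beat 54 falls within Cm7.

Cm7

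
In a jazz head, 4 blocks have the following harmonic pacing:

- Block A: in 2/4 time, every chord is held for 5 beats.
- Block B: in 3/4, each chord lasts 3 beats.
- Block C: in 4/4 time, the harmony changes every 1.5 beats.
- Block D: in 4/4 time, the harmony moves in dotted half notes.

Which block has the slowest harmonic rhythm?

Block A

A: each chord is 5 beats in 2/4, so 0.4 per bar.
B: each chord is 3 beats in 3/4, so 1 per bar.
C: each chord is 1.5 beats in 4/4, so 8/3 per bar.
D: each chord is 3 beats in 4/4, so 4/3 per bar.
Slowest is A at 0.4 chords/bar.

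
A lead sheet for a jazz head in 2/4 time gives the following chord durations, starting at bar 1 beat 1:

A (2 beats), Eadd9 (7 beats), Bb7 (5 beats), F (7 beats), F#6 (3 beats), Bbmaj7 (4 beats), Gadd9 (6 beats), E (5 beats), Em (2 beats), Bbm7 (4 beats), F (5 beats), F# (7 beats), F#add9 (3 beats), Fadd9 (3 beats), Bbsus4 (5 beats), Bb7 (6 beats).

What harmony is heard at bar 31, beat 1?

Beat 1 of bar 31 is beat (31−1)×2 + 1 = 61 overall.
Running totals: A ends at 2, Eadd9 ends at 9, Bb7 ends at 14, F ends at 21, F#6 ends at 24, Bbmaj7 ends at 28, Gadd9 ends at 34, E ends at 39, Em ends at 41, Bbm7 ends at 45, F ends at 50, F# ends at 57, F#add9 ends at 60, Fadd9 ends at 63.
Beat 61 falls within Fadd9.

Fadd9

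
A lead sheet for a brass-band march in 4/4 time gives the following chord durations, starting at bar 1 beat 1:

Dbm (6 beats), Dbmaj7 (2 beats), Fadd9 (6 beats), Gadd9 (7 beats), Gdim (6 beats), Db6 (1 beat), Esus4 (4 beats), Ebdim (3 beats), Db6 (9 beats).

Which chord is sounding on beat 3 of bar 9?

Ebdim

Beat 3 of bar 9 is beat (9−1)×4 + 3 = 35 overall.
Running totals: Dbm ends at 6, Dbmaj7 ends at 8, Fadd9 ends at 14, Gadd9 ends at 21, Gdim ends at 27, Db6 ends at 28, Esus4 ends at 32, Ebdim ends at 35.
Beat 35 falls within Ebdim.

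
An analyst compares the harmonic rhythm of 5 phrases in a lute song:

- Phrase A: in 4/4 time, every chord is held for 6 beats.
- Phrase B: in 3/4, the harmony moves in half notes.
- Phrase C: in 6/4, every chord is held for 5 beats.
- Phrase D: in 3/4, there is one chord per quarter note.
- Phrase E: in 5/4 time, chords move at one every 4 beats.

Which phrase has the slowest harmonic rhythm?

A: 4 beats/bar ÷ 6 beats/chord = 2/3 chords/bar.
B: 3 beats/bar ÷ 2 beats/chord = 1.5 chords/bar.
C: 6 beats/bar ÷ 5 beats/chord = 1.2 chords/bar.
D: 3 beats/bar ÷ 1 beat/chord = 3 chords/bar.
E: 5 beats/bar ÷ 4 beats/chord = 1.25 chords/bar.
Slowest is A at 2/3 chords/bar.

Phrase A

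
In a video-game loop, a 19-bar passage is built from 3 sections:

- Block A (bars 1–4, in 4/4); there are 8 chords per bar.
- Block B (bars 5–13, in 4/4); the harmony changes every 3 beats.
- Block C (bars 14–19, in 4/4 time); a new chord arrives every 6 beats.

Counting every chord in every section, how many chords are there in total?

48 chords

A: 4·4 = 16 beats, 16/0.5 = 32 chords.
B: 9·4 = 36 beats, 36/3 = 12 chords.
C: 6·4 = 24 beats, 24/6 = 4 chords.
Total: 32 + 12 + 4 = 48.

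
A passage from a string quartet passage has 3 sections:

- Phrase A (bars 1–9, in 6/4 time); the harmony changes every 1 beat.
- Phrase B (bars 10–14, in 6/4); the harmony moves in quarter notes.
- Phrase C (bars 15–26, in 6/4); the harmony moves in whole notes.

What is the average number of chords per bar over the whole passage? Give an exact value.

A: 9 bars of 6 beats is 54 beats; at 1 beat each that's 54 chords.
B: 5 bars of 6 beats is 30 beats; at 1 beat each that's 30 chords.
C: 12 bars of 6 beats is 72 beats; at 4 beats each that's 18 chords.
Overall: 102 chords over 26 bars → 102/26 = 51/13 chords per bar.

51/13 chords per bar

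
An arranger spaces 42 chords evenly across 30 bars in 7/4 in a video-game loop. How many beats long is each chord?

5 beats

30 bars × 7 beats/bar = 210 beats total.
210 beats ÷ 42 chords = 5 beats per chord.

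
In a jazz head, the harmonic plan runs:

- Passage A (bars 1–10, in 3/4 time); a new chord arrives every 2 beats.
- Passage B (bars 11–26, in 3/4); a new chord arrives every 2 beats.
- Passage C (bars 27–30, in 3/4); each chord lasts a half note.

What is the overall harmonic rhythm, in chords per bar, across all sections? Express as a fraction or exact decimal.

1.5 chords per bar

A: 10 bars of 3 beats is 30 beats; at 2 beats each that's 15 chords.
B: 16 bars of 3 beats is 48 beats; at 2 beats each that's 24 chords.
C: 4 bars of 3 beats is 12 beats; at 2 beats each that's 6 chords.
Overall: 45 chords over 30 bars → 45/30 = 1.5 chords per bar.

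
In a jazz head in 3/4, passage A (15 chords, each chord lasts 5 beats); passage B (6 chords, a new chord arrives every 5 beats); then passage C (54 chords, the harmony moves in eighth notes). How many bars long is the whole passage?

A: 15 × 5 = 75 beats = 25 bars.
B: 6 × 5 = 30 beats = 10 bars.
C: 54 × 0.5 = 27 beats = 9 bars.
Total: 25 + 10 + 9 = 44 bars.

44 bars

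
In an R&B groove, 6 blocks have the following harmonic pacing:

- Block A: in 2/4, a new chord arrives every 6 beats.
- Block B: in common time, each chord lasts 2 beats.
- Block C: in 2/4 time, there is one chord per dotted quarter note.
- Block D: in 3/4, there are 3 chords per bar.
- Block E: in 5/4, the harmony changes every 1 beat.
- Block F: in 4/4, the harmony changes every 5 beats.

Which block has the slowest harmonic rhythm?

Block A

A: 2/6 = 1/3 chords/bar.
B: 4/2 = 2 chords/bar.
C: 2/1.5 = 4/3 chords/bar.
D: 3/1 = 3 chords/bar.
E: 5/1 = 5 chords/bar.
F: 4/5 = 0.8 chords/bar.
Slowest is A at 1/3 chords/bar.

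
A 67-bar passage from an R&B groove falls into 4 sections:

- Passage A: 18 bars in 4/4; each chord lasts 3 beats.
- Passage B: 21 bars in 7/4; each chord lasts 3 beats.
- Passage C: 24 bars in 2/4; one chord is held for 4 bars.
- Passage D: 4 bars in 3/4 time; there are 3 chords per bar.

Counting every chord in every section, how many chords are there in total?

A: 18 bars × 4 beats = 72 beats; 3 beats/chord → 24 chords.
B: 21 bars × 7 beats = 147 beats; 3 beats/chord → 49 chords.
C: 24 bars × 2 beats = 48 beats; 8 beats/chord → 6 chords.
D: 4 bars × 3 beats = 12 beats; 1 beat/chord → 12 chords.
Total: 24 + 49 + 6 + 12 = 91.

91 chords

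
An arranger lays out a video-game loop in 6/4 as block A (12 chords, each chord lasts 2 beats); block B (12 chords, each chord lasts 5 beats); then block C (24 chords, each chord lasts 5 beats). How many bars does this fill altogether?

34 bars

A: 12 × 2 = 24 beats = 4 bars.
B: 12 × 5 = 60 beats = 10 bars.
C: 24 × 5 = 120 beats = 20 bars.
Total: 4 + 10 + 20 = 34 bars.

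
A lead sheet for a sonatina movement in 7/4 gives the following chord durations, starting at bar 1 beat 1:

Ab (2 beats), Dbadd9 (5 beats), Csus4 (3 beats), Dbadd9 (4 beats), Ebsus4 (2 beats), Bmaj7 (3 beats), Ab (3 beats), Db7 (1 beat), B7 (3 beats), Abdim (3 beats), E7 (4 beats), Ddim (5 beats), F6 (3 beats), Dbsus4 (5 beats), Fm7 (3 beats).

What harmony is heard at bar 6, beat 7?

Beat 7 of bar 6 is beat (6−1)×7 + 7 = 42 overall.
Running totals: Ab ends at 2, Dbadd9 ends at 7, Csus4 ends at 10, Dbadd9 ends at 14, Ebsus4 ends at 16, Bmaj7 ends at 19, Ab ends at 22, Db7 ends at 23, B7 ends at 26, Abdim ends at 29, E7 ends at 33, Ddim ends at 38, F6 ends at 41, Dbsus4 ends at 46.
Beat 42 falls within Dbsus4.

Dbsus4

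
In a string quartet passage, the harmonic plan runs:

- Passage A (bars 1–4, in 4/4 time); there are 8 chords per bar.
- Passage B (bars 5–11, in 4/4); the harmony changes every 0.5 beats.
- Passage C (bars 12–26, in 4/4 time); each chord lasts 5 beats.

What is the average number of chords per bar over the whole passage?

50/13 chords per bar

A: 4 bars of 4 beats is 16 beats; at 0.5 beats each that's 32 chords.
B: 7 bars of 4 beats is 28 beats; at 0.5 beats each that's 56 chords.
C: 15 bars of 4 beats is 60 beats; at 5 beats each that's 12 chords.
Overall: 100 chords over 26 bars → 100/26 = 50/13 chords per bar.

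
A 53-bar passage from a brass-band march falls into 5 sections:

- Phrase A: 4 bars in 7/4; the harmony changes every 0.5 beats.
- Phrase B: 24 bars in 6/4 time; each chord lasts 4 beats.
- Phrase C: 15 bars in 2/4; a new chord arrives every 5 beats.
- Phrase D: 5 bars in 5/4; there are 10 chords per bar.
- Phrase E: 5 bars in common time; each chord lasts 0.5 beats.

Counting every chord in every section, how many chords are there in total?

188 chords

A has 28 beats and chords last 0.5 each, so 56 chords.
B has 144 beats and chords last 4 each, so 36 chords.
C has 30 beats and chords last 5 each, so 6 chords.
D has 25 beats and chords last 0.5 each, so 50 chords.
E has 20 beats and chords last 0.5 each, so 40 chords.
Total: 56 + 36 + 6 + 50 + 40 = 188.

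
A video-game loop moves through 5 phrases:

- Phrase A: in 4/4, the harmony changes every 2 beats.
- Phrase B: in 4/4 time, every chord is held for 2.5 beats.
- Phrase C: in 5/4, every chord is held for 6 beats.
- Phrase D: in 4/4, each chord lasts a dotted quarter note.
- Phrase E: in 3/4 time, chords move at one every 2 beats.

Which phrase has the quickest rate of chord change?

A: each chord is 2 beats in 4/4, so 2 per bar.
B: each chord is 2.5 beats in 4/4, so 1.6 per bar.
C: each chord is 6 beats in 5/4, so 5/6 per bar.
D: each chord is 1.5 beats in 4/4, so 8/3 per bar.
E: each chord is 2 beats in 3/4, so 1.5 per bar.
Fastest is D at 8/3 chords/bar.

Phrase D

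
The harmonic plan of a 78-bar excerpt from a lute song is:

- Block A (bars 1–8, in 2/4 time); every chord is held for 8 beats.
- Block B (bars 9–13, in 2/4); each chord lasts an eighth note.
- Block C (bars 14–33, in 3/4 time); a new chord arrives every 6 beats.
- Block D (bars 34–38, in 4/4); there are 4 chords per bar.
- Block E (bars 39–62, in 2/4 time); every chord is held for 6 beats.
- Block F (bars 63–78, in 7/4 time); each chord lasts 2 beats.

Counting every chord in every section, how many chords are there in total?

A: 8 bars × 2 beats = 16 beats; 8 beats/chord → 2 chords.
B: 5 bars × 2 beats = 10 beats; 0.5 beats/chord → 20 chords.
C: 20 bars × 3 beats = 60 beats; 6 beats/chord → 10 chords.
D: 5 bars × 4 beats = 20 beats; 1 beat/chord → 20 chords.
E: 24 bars × 2 beats = 48 beats; 6 beats/chord → 8 chords.
F: 16 bars × 7 beats = 112 beats; 2 beats/chord → 56 chords.
Total: 2 + 20 + 10 + 20 + 8 + 56 = 116.

116 chords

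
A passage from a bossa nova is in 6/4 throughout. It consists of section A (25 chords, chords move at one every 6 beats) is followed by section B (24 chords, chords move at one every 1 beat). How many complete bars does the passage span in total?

29 bars

A: 25 × 6 = 150 beats = 25 bars.
B: 24 × 1 = 24 beats = 4 bars.
Total: 25 + 4 = 29 bars.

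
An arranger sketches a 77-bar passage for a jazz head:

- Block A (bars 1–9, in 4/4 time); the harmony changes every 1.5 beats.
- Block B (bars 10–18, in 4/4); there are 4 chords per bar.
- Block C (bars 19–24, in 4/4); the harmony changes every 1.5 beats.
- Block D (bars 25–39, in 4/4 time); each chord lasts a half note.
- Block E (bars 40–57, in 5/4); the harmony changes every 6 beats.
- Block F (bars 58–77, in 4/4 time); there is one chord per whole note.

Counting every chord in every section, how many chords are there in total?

141 chords

A: 9·4 = 36 beats, 36/1.5 = 24 chords.
B: 9·4 = 36 beats, 36/1 = 36 chords.
C: 6·4 = 24 beats, 24/1.5 = 16 chords.
D: 15·4 = 60 beats, 60/2 = 30 chords.
E: 18·5 = 90 beats, 90/6 = 15 chords.
F: 20·4 = 80 beats, 80/4 = 20 chords.
Total: 24 + 36 + 16 + 30 + 15 + 20 = 141.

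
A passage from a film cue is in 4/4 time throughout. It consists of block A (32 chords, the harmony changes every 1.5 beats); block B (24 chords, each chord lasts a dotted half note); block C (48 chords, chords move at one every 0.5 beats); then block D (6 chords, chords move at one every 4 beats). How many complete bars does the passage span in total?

42 bars

A: 32 × 1.5 = 48 beats = 12 bars.
B: 24 × 3 = 72 beats = 18 bars.
C: 48 × 0.5 = 24 beats = 6 bars.
D: 6 × 4 = 24 beats = 6 bars.
Total: 12 + 18 + 6 + 6 = 42 bars.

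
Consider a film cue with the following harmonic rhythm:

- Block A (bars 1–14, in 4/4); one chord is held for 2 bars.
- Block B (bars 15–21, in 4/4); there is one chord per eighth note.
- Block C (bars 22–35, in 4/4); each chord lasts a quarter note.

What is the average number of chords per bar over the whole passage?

A: 14 × 4 = 56 beats ÷ 8 = 7 chords.
B: 7 × 4 = 28 beats ÷ 0.5 = 56 chords.
C: 14 × 4 = 56 beats ÷ 1 = 56 chords.
Overall: 119 chords over 35 bars → 119/35 = 3.4 chords per bar.

3.4 chords per bar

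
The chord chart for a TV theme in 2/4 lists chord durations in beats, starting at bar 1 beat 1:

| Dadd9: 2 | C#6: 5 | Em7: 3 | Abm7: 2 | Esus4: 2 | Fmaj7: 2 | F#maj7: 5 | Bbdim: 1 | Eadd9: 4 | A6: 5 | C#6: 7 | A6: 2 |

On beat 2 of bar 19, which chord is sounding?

C#6

Beat 2 of bar 19 is beat (19−1)×2 + 2 = 38 overall.
Running totals: Dadd9 ends at 2, C#6 ends at 7, Em7 ends at 10, Abm7 ends at 12, Esus4 ends at 14, Fmaj7 ends at 16, F#maj7 ends at 21, Bbdim ends at 22, Eadd9 ends at 26, A6 ends at 31, C#6 ends at 38.
Beat 38 falls within C#6.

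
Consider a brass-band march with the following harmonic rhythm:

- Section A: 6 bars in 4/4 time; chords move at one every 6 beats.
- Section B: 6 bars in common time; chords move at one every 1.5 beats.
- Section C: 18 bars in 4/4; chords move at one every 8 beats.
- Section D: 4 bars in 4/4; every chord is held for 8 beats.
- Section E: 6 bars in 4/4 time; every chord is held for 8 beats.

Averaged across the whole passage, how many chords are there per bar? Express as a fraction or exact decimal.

0.85 chords per bar

A: 6 × 4 = 24 beats ÷ 6 = 4 chords.
B: 6 × 4 = 24 beats ÷ 1.5 = 16 chords.
C: 18 × 4 = 72 beats ÷ 8 = 9 chords.
D: 4 × 4 = 16 beats ÷ 8 = 2 chords.
E: 6 × 4 = 24 beats ÷ 8 = 3 chords.
Overall: 34 chords over 40 bars → 34/40 = 0.85 chords per bar.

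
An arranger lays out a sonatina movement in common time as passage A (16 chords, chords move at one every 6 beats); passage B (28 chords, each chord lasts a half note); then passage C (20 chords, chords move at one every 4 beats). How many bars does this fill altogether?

58 bars

A: 16 × 6 = 96 beats = 24 bars.
B: 28 × 2 = 56 beats = 14 bars.
C: 20 × 4 = 80 beats = 20 bars.
Total: 24 + 14 + 20 = 58 bars.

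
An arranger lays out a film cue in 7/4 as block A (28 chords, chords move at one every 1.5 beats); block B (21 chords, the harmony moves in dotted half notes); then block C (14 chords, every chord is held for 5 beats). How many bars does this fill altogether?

A: 28 × 1.5 = 42 beats = 6 bars.
B: 21 × 3 = 63 beats = 9 bars.
C: 14 × 5 = 70 beats = 10 bars.
Total: 6 + 9 + 10 = 25 bars.

25 bars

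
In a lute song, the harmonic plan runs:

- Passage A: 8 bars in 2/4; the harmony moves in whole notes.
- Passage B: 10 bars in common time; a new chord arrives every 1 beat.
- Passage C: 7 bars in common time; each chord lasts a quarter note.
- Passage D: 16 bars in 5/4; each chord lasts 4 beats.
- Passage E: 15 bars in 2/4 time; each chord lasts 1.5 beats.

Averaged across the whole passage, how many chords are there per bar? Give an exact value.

2 chords per bar

A: 8 bars of 2 beats is 16 beats; at 4 beats each that's 4 chords.
B: 10 bars of 4 beats is 40 beats; at 1 beat each that's 40 chords.
C: 7 bars of 4 beats is 28 beats; at 1 beat each that's 28 chords.
D: 16 bars of 5 beats is 80 beats; at 4 beats each that's 20 chords.
E: 15 bars of 2 beats is 30 beats; at 1.5 beats each that's 20 chords.
Overall: 112 chords over 56 bars → 112/56 = 2 chords per bar.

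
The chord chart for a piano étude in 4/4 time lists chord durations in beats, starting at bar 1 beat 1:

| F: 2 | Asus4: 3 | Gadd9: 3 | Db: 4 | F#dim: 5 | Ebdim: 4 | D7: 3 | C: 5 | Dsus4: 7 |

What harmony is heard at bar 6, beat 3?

Beat 3 of bar 6 is beat (6−1)×4 + 3 = 23 overall.
Running totals: F ends at 2, Asus4 ends at 5, Gadd9 ends at 8, Db ends at 12, F#dim ends at 17, Ebdim ends at 21, D7 ends at 24.
Beat 23 falls within D7.

D7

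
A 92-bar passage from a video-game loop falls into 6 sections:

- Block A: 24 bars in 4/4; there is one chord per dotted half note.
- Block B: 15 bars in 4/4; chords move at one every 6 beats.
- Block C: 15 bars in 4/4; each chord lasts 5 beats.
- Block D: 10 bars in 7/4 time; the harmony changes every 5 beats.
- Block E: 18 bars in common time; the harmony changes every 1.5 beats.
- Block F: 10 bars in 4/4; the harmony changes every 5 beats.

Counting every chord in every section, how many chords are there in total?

A: 24·4 = 96 beats, 96/3 = 32 chords.
B: 15·4 = 60 beats, 60/6 = 10 chords.
C: 15·4 = 60 beats, 60/5 = 12 chords.
D: 10·7 = 70 beats, 70/5 = 14 chords.
E: 18·4 = 72 beats, 72/1.5 = 48 chords.
F: 10·4 = 40 beats, 40/5 = 8 chords.
Total: 32 + 10 + 12 + 14 + 48 + 8 = 124.

124 chords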